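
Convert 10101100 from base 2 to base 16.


10101100 (base 2) = 172 (decimal)
172 (decimal) = AC (base 16)


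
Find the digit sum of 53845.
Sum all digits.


5 + 3 + 8 + 4 + 5 = 25


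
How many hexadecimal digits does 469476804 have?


469476804 in base 16 = 1BFBA5C4
Number of digits = 8

8 digits (base 16)


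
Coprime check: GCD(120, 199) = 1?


Euclidean algorithm:
199 = 1 * 120 + 79
120 = 1 * 79 + 41
79 = 1 * 41 + 38
41 = 1 * 38 + 3
38 = 12 * 3 + 2
3 = 1 * 2 + 1
2 = 2 * 1 + 0
GCD(120, 199) = 1

Yes, coprime (GCD = 1)


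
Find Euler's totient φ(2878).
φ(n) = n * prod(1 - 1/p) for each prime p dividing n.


2878 = 2 × 1439
Prime factors: 2, 1439
φ(2878) = 2878 × (1-1/2) × (1-1/1439)
= 2878 × 1/2 × 1438/1439 = 1438

φ(2878) = 1438


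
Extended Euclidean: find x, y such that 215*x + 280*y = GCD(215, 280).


Tabular extended Euclidean (each row: r = 215*s + 280*t):
r=215, s=1, t=0
r=280, s=0, t=1
q=0: r=215, s=1, t=0   [215*(1) + 280*(0) = 215]
q=1: r=65, s=-1, t=1   [215*(-1) + 280*(1) = 65]
q=3: r=20, s=4, t=-3   [215*(4) + 280*(-3) = 20]
q=3: r=5, s=-13, t=10   [215*(-13) + 280*(10) = 5]
q=4: r=0, s=56, t=-43   [215*(56) + 280*(-43) = 0]
GCD = 5; from the row with r=5: x=-13, y=10
Check: 215*(-13) + 280*(10) = -2795 + 2800 = 5

GCD = 5, x = -13, y = 10


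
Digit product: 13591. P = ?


1 × 3 × 5 × 9 × 1 = 135


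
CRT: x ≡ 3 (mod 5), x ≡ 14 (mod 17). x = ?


M = 5*17 = 85
M1 = M/5 = 17, M2 = M/17 = 5
M1^(-1) mod 5 = 3, M2^(-1) mod 17 = 7
x = 3*17*3 + 14*5*7 = 643
643 mod 85 = 48
Check: 48 mod 5 = 3 ✓, 48 mod 17 = 14 ✓

x ≡ 48 (mod 85)


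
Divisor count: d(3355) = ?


3355 = 5^1 × 11^1 × 61^1
d(3355) = (1+1) × (1+1) × (1+1) = 8

8 divisors


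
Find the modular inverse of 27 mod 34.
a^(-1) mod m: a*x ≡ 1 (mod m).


Use the extended Euclidean algorithm on (34, 27); each row r = 34*s + 27*t:
r=34, s=1, t=0
r=27, s=0, t=1
q=1: r=7, s=1, t=-1   [34*(1) + 27*(-1) = 7]
q=3: r=6, s=-3, t=4   [34*(-3) + 27*(4) = 6]
q=1: r=1, s=4, t=-5   [34*(4) + 27*(-5) = 1]
q=6: r=0, s=-27, t=34   [34*(-27) + 27*(34) = 0]
GCD = 1 with t = -5, so 27*(-5) ≡ 1 (mod 34)
Inverse = -5 mod 34 = 29
Check: 27 * 29 = 783 ≡ 1 (mod 34)

27^(-1) ≡ 29 (mod 34)


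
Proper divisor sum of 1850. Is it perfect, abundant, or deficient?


Proper divisors: 1, 2, 5, 10, 25, 37, 50, 74, 185, 370, 925
Sum = 1 + 2 + 5 + 10 + 25 + 37 + 50 + 74 + 185 + 370 + 925 = 1684
1684 < 1850 → deficient

s(1850) = 1684 (deficient)


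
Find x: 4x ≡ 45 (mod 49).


GCD(4, 49) = 1, unique solution
a^(-1) mod 49 = 37
x = 37 * 45 mod 49 = 48

x ≡ 48 (mod 49)


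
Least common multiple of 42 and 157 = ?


GCD(42, 157) = 1
LCM = 42*157/1 = 6594/1 = 6594

LCM = 6594


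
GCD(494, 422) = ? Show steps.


494 = 1 * 422 + 72
422 = 5 * 72 + 62
72 = 1 * 62 + 10
62 = 6 * 10 + 2
10 = 5 * 2 + 0
GCD = 2


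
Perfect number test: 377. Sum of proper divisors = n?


Proper divisors of 377: 1, 13, 29
Sum = 1 + 13 + 29 = 43

No, 377 is not perfect (43 ≠ 377)


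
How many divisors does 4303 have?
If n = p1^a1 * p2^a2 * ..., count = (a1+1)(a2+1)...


4303 = 13^1 × 331^1
d(4303) = (1+1) × (1+1) = 4

4 divisors


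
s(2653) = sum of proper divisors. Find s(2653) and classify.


Proper divisors: 1, 7, 379
Sum = 1 + 7 + 379 = 387
387 < 2653 → deficient

s(2653) = 387 (deficient)


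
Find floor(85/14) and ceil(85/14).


85/14 = 6.0714
floor = 6
ceil = 7

floor = 6, ceil = 7


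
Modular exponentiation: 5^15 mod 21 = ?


5^1 mod 21 = 5
5^2 mod 21 = 4
5^3 mod 21 = 20
5^4 mod 21 = 16
5^5 mod 21 = 17
5^6 mod 21 = 1
5^7 mod 21 = 5
5^8 mod 21 = 4
5^9 mod 21 = 20
5^10 mod 21 = 16
5^11 mod 21 = 17
5^12 mod 21 = 1
5^13 mod 21 = 5
5^14 mod 21 = 4
5^15 mod 21 = 20


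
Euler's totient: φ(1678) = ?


1678 = 2 × 839
Prime factors: 2, 839
φ(1678) = 1678 × (1-1/2) × (1-1/839)
= 1678 × 1/2 × 838/839 = 838

φ(1678) = 838


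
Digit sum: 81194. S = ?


8 + 1 + 1 + 9 + 4 = 23


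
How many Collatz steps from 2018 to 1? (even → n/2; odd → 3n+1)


2018 → 1009 → 3028 → 1514 → 757 → 2272 → 1136 → 568 → 284 → 142 → 71 → 214 → 107 → 322 → 161 → 484 → 242 → 121 → 364 → 182 → 91 → 274 → 137 → 412 → 206 → 103 → 310 → 155 → 466 → 233 → 700 → 350 → 175 → 526 → 263 → 790 → 395 → 1186 → 593 → 1780 → 890 → 445 → 1336 → 668 → 334 → 167 → 502 → 251 → 754 → 377 → 1132 → 566 → 283 → 850 → 425 → 1276 → 638 → 319 → 958 → 479 → 1438 → 719 → 2158 → 1079 → 3238 → 1619 → 4858 → 2429 → 7288 → 3644 → 1822 → 911 → 2734 → 1367 → 4102 → 2051 → 6154 → 3077 → 9232 → 4616 → 2308 → 1154 → 577 → 1732 → 866 → 433 → 1300 → 650 → 325 → 976 → 488 → 244 → 122 → 61 → 184 → 92 → 46 → 23 → 70 → 35 → 106 → 53 → 160 → 80 → 40 → 20 → 10 → 5 → 16 → 8 → 4 → 2 → 1
Total steps = 112

112 steps


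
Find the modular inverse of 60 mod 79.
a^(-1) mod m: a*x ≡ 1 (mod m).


Use the extended Euclidean algorithm on (79, 60); each row r = 79*s + 60*t:
r=79, s=1, t=0
r=60, s=0, t=1
q=1: r=19, s=1, t=-1   [79*(1) + 60*(-1) = 19]
q=3: r=3, s=-3, t=4   [79*(-3) + 60*(4) = 3]
q=6: r=1, s=19, t=-25   [79*(19) + 60*(-25) = 1]
q=3: r=0, s=-60, t=79   [79*(-60) + 60*(79) = 0]
GCD = 1 with t = -25, so 60*(-25) ≡ 1 (mod 79)
Inverse = -25 mod 79 = 54
Check: 60 * 54 = 3240 ≡ 1 (mod 79)

60^(-1) ≡ 54 (mod 79)


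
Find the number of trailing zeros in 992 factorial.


floor(992/5) = 198
floor(992/25) = 39
floor(992/125) = 7
floor(992/625) = 1
Total = 245

245 trailing zeros


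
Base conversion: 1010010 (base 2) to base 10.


1010010 (base 2) = 82 (decimal)
82 (decimal) = 82 (base 10)


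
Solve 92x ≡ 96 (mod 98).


GCD(92, 98) = 2 divides 96
Divide: 46x ≡ 48 (mod 49)
x ≡ 33 (mod 49)


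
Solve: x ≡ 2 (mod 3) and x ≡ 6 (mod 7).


M = 3*7 = 21
M1 = M/3 = 7, M2 = M/7 = 3
M1^(-1) mod 3 = 1, M2^(-1) mod 7 = 5
x = 2*7*1 + 6*3*5 = 104
104 mod 21 = 20
Check: 20 mod 3 = 2 ✓, 20 mod 7 = 6 ✓

x ≡ 20 (mod 21)


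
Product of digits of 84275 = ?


8 × 4 × 2 × 7 × 5 = 2240


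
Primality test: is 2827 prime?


2827 / 11 = 257 (exact division)
2827 is NOT prime.

No, 2827 is not prime


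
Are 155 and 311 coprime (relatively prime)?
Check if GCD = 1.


Euclidean algorithm:
311 = 2 * 155 + 1
155 = 155 * 1 + 0
GCD(155, 311) = 1

Yes, coprime (GCD = 1)


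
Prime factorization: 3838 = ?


3838 / 2 = 1919
1919 / 19 = 101
101 / 101 = 1
3838 = 2 × 19 × 101


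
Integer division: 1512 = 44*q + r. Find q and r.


1512 = 44 * 34 + 16
Check: 1496 + 16 = 1512

q = 34, r = 16


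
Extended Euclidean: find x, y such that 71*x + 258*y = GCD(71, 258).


Tabular extended Euclidean (each row: r = 71*s + 258*t):
r=71, s=1, t=0
r=258, s=0, t=1
q=0: r=71, s=1, t=0   [71*(1) + 258*(0) = 71]
q=3: r=45, s=-3, t=1   [71*(-3) + 258*(1) = 45]
q=1: r=26, s=4, t=-1   [71*(4) + 258*(-1) = 26]
q=1: r=19, s=-7, t=2   [71*(-7) + 258*(2) = 19]
q=1: r=7, s=11, t=-3   [71*(11) + 258*(-3) = 7]
q=2: r=5, s=-29, t=8   [71*(-29) + 258*(8) = 5]
q=1: r=2, s=40, t=-11   [71*(40) + 258*(-11) = 2]
q=2: r=1, s=-109, t=30   [71*(-109) + 258*(30) = 1]
q=2: r=0, s=258, t=-71   [71*(258) + 258*(-71) = 0]
GCD = 1; from the row with r=1: x=-109, y=30
Check: 71*(-109) + 258*(30) = -7739 + 7740 = 1

GCD = 1, x = -109, y = 30


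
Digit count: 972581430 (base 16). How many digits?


972581430 in base 16 = 39F86A36
Number of digits = 8

8 digits (base 16)


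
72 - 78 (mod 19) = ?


72 - 78 = -6
-6 mod 19 = 13


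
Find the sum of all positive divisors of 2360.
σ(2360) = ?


Divisors of 2360: 1, 2, 4, 5, 8, 10, 20, 40, 59, 118, 236, 295, 472, 590, 1180, 2360
Sum = 1 + 2 + 4 + 5 + 8 + 10 + 20 + 40 + 59 + 118 + 236 + 295 + 472 + 590 + 1180 + 2360 = 5400

σ(2360) = 5400


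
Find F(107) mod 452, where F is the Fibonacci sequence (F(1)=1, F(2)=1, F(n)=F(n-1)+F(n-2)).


F(k) mod 452 for k=1..107:
1, 1, 2, 3, 5, 8, 13, 21, 34, 55, 89, 144, 233, 377, 158, 83, 241, 324, 113, 437, 98, 83, 181, 264, 445, 257, 250, 55, 305, 360, 213, 121, 334, 3, 337, 340, 225, 113, 338, 451, 337, 336, 221, 105, 326, 431, 305, 284, 137, 421, 106, 75, 181, 256, 437, 241, 226, 15, 241, 256, 45, 301, 346, 195, 89, 284, 373, 205, 126, 331, 5, 336, 341, 225, 114, 339, 1, 340, 341, 229, 118, 347, 13, 360, 373, 281, 202, 31, 233, 264, 45, 309, 354, 211, 113, 324, 437, 309, 294, 151, 445, 144, 137, 281, 418, 247, 213
F(107) mod 452 = 213


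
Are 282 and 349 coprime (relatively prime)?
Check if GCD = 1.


Euclidean algorithm:
349 = 1 * 282 + 67
282 = 4 * 67 + 14
67 = 4 * 14 + 11
14 = 1 * 11 + 3
11 = 3 * 3 + 2
3 = 1 * 2 + 1
2 = 2 * 1 + 0
GCD(282, 349) = 1

Yes, coprime (GCD = 1)


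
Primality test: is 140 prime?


140 / 2 = 70 (exact division)
140 is NOT prime.

No, 140 is not prime


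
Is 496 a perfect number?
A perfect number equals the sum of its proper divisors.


Proper divisors of 496: 1, 2, 4, 8, 16, 31, 62, 124, 248
Sum = 1 + 2 + 4 + 8 + 16 + 31 + 62 + 124 + 248 = 496

Yes, 496 is perfect (496 = 496)


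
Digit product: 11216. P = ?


1 × 1 × 2 × 1 × 6 = 12


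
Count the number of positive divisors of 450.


450 = 2^1 × 3^2 × 5^2
d(450) = (1+1) × (2+1) × (2+1) = 18

18 divisors


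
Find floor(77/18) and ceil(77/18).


77/18 = 4.2778
floor = 4
ceil = 5

floor = 4, ceil = 5


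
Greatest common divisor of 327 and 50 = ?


327 = 6 * 50 + 27
50 = 1 * 27 + 23
27 = 1 * 23 + 4
23 = 5 * 4 + 3
4 = 1 * 3 + 1
3 = 3 * 1 + 0
GCD = 1


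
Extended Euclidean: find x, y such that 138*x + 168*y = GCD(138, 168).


Tabular extended Euclidean (each row: r = 138*s + 168*t):
r=138, s=1, t=0
r=168, s=0, t=1
q=0: r=138, s=1, t=0   [138*(1) + 168*(0) = 138]
q=1: r=30, s=-1, t=1   [138*(-1) + 168*(1) = 30]
q=4: r=18, s=5, t=-4   [138*(5) + 168*(-4) = 18]
q=1: r=12, s=-6, t=5   [138*(-6) + 168*(5) = 12]
q=1: r=6, s=11, t=-9   [138*(11) + 168*(-9) = 6]
q=2: r=0, s=-28, t=23   [138*(-28) + 168*(23) = 0]
GCD = 6; from the row with r=6: x=11, y=-9
Check: 138*(11) + 168*(-9) = 1518 - 1512 = 6

GCD = 6, x = 11, y = -9


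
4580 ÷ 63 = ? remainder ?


4580 = 63 * 72 + 44
Check: 4536 + 44 = 4580

q = 72, r = 44


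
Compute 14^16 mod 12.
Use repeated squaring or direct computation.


14^1 mod 12 = 2
14^2 mod 12 = 4
14^3 mod 12 = 8
14^4 mod 12 = 4
14^5 mod 12 = 8
14^6 mod 12 = 4
14^7 mod 12 = 8
14^8 mod 12 = 4
14^9 mod 12 = 8
14^10 mod 12 = 4
14^11 mod 12 = 8
14^12 mod 12 = 4
14^13 mod 12 = 8
14^14 mod 12 = 4
14^15 mod 12 = 8
14^16 mod 12 = 4


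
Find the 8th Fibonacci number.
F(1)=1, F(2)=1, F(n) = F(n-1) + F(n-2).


Sequence: 1, 1, 2, 3, 5, 8, 13, 21
F(8) = 21


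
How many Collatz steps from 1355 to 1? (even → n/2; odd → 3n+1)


1355 → 4066 → 2033 → 6100 → 3050 → 1525 → 4576 → 2288 → 1144 → 572 → 286 → 143 → 430 → 215 → 646 → 323 → 970 → 485 → 1456 → 728 → 364 → 182 → 91 → 274 → 137 → 412 → 206 → 103 → 310 → 155 → 466 → 233 → 700 → 350 → 175 → 526 → 263 → 790 → 395 → 1186 → 593 → 1780 → 890 → 445 → 1336 → 668 → 334 → 167 → 502 → 251 → 754 → 377 → 1132 → 566 → 283 → 850 → 425 → 1276 → 638 → 319 → 958 → 479 → 1438 → 719 → 2158 → 1079 → 3238 → 1619 → 4858 → 2429 → 7288 → 3644 → 1822 → 911 → 2734 → 1367 → 4102 → 2051 → 6154 → 3077 → 9232 → 4616 → 2308 → 1154 → 577 → 1732 → 866 → 433 → 1300 → 650 → 325 → 976 → 488 → 244 → 122 → 61 → 184 → 92 → 46 → 23 → 70 → 35 → 106 → 53 → 160 → 80 → 40 → 20 → 10 → 5 → 16 → 8 → 4 → 2 → 1
Total steps = 114

114 steps


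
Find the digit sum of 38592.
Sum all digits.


3 + 8 + 5 + 9 + 2 = 27


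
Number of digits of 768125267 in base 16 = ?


768125267 in base 16 = 2DC8A953
Number of digits = 8

8 digits (base 16)


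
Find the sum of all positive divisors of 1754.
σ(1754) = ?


Divisors of 1754: 1, 2, 877, 1754
Sum = 1 + 2 + 877 + 1754 = 2634

σ(1754) = 2634


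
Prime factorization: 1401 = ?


1401 / 3 = 467
467 / 467 = 1
1401 = 3 × 467


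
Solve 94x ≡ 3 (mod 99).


GCD(94, 99) = 1, unique solution
a^(-1) mod 99 = 79
x = 79 * 3 mod 99 = 39

x ≡ 39 (mod 99)


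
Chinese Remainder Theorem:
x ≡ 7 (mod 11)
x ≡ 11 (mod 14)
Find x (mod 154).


M = 11*14 = 154
M1 = M/11 = 14, M2 = M/14 = 11
M1^(-1) mod 11 = 4, M2^(-1) mod 14 = 9
x = 7*14*4 + 11*11*9 = 1481
1481 mod 154 = 95
Check: 95 mod 11 = 7 ✓, 95 mod 14 = 11 ✓

x ≡ 95 (mod 154)


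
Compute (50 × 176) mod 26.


50 × 176 = 8800
8800 mod 26 = 12


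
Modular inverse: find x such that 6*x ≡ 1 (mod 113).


Use the extended Euclidean algorithm on (113, 6); each row r = 113*s + 6*t:
r=113, s=1, t=0
r=6, s=0, t=1
q=18: r=5, s=1, t=-18   [113*(1) + 6*(-18) = 5]
q=1: r=1, s=-1, t=19   [113*(-1) + 6*(19) = 1]
q=5: r=0, s=6, t=-113   [113*(6) + 6*(-113) = 0]
GCD = 1 with t = 19, so 6*(19) ≡ 1 (mod 113)
Inverse = 19 mod 113 = 19
Check: 6 * 19 = 114 ≡ 1 (mod 113)

6^(-1) ≡ 19 (mod 113)


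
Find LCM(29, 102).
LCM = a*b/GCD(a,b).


GCD(29, 102) = 1
LCM = 29*102/1 = 2958/1 = 2958

LCM = 2958


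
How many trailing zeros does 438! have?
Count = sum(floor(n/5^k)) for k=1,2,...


floor(438/5) = 87
floor(438/25) = 17
floor(438/125) = 3
Total = 107

107 trailing zeros


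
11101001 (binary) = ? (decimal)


11101001 (base 2) = 233 (decimal)
233 (decimal) = 233 (base 10)


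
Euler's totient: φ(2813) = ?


2813 = 29 × 97
Prime factors: 29, 97
φ(2813) = 2813 × (1-1/29) × (1-1/97)
= 2813 × 28/29 × 96/97 = 2688

φ(2813) = 2688


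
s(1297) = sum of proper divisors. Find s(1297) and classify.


Proper divisors: 1
Sum = 1 = 1
1 < 1297 → deficient

s(1297) = 1 (deficient)


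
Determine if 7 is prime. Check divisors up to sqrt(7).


Check divisors up to sqrt(7) = 2.6458
No divisors found.
7 is prime.

Yes, 7 is prime


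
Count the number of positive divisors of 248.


248 = 2^3 × 31^1
d(248) = (3+1) × (1+1) = 8

8 divisors


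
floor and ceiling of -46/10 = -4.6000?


-46/10 = -4.6000
floor = -5
ceil = -4

floor = -5, ceil = -4


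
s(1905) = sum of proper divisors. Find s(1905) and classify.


Proper divisors: 1, 3, 5, 15, 127, 381, 635
Sum = 1 + 3 + 5 + 15 + 127 + 381 + 635 = 1167
1167 < 1905 → deficient

s(1905) = 1167 (deficient)


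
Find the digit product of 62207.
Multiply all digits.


6 × 2 × 2 × 0 × 7 = 0


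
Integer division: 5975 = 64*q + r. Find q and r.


5975 = 64 * 93 + 23
Check: 5952 + 23 = 5975

q = 93, r = 23


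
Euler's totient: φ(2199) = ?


2199 = 3 × 733
Prime factors: 3, 733
φ(2199) = 2199 × (1-1/3) × (1-1/733)
= 2199 × 2/3 × 732/733 = 1464

φ(2199) = 1464


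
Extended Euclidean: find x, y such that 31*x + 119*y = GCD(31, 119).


Tabular extended Euclidean (each row: r = 31*s + 119*t):
r=31, s=1, t=0
r=119, s=0, t=1
q=0: r=31, s=1, t=0   [31*(1) + 119*(0) = 31]
q=3: r=26, s=-3, t=1   [31*(-3) + 119*(1) = 26]
q=1: r=5, s=4, t=-1   [31*(4) + 119*(-1) = 5]
q=5: r=1, s=-23, t=6   [31*(-23) + 119*(6) = 1]
q=5: r=0, s=119, t=-31   [31*(119) + 119*(-31) = 0]
GCD = 1; from the row with r=1: x=-23, y=6
Check: 31*(-23) + 119*(6) = -713 + 714 = 1

GCD = 1, x = -23, y = 6


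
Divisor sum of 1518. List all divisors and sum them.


Divisors of 1518: 1, 2, 3, 6, 11, 22, 23, 33, 46, 66, 69, 138, 253, 506, 759, 1518
Sum = 1 + 2 + 3 + 6 + 11 + 22 + 23 + 33 + 46 + 66 + 69 + 138 + 253 + 506 + 759 + 1518 = 3456

σ(1518) = 3456


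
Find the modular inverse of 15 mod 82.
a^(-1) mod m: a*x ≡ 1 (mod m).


Use the extended Euclidean algorithm on (82, 15); each row r = 82*s + 15*t:
r=82, s=1, t=0
r=15, s=0, t=1
q=5: r=7, s=1, t=-5   [82*(1) + 15*(-5) = 7]
q=2: r=1, s=-2, t=11   [82*(-2) + 15*(11) = 1]
q=7: r=0, s=15, t=-82   [82*(15) + 15*(-82) = 0]
GCD = 1 with t = 11, so 15*(11) ≡ 1 (mod 82)
Inverse = 11 mod 82 = 11
Check: 15 * 11 = 165 ≡ 1 (mod 82)

15^(-1) ≡ 11 (mod 82)


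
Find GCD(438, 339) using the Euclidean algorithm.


438 = 1 * 339 + 99
339 = 3 * 99 + 42
99 = 2 * 42 + 15
42 = 2 * 15 + 12
15 = 1 * 12 + 3
12 = 4 * 3 + 0
GCD = 3


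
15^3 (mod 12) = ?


15^1 mod 12 = 3
15^2 mod 12 = 9
15^3 mod 12 = 3


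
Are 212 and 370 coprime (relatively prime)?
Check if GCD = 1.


Euclidean algorithm:
370 = 1 * 212 + 158
212 = 1 * 158 + 54
158 = 2 * 54 + 50
54 = 1 * 50 + 4
50 = 12 * 4 + 2
4 = 2 * 2 + 0
GCD(212, 370) = 2

No, not coprime (GCD = 2)


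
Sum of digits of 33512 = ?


3 + 3 + 5 + 1 + 2 = 14


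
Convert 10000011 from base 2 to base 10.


10000011 (base 2) = 131 (decimal)
131 (decimal) = 131 (base 10)


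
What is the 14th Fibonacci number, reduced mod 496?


F(k) mod 496 for k=1..14:
1, 1, 2, 3, 5, 8, 13, 21, 34, 55, 89, 144, 233, 377
F(14) mod 496 = 377


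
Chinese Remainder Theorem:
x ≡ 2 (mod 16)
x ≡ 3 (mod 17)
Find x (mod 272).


M = 16*17 = 272
M1 = M/16 = 17, M2 = M/17 = 16
M1^(-1) mod 16 = 1, M2^(-1) mod 17 = 16
x = 2*17*1 + 3*16*16 = 802
802 mod 272 = 258
Check: 258 mod 16 = 2 ✓, 258 mod 17 = 3 ✓

x ≡ 258 (mod 272)


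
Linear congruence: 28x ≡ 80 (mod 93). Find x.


GCD(28, 93) = 1, unique solution
a^(-1) mod 93 = 10
x = 10 * 80 mod 93 = 56

x ≡ 56 (mod 93)


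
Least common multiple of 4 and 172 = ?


GCD(4, 172) = 4
LCM = 4*172/4 = 688/4 = 172

LCM = 172


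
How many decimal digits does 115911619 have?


115911619 has 9 digits in base 10
floor(log10(115911619)) + 1 = floor(8.0641) + 1 = 9

9 digits (base 10)


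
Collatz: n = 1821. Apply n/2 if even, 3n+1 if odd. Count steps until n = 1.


1821 → 5464 → 2732 → 1366 → 683 → 2050 → 1025 → 3076 → 1538 → 769 → 2308 → 1154 → 577 → 1732 → 866 → 433 → 1300 → 650 → 325 → 976 → 488 → 244 → 122 → 61 → 184 → 92 → 46 → 23 → 70 → 35 → 106 → 53 → 160 → 80 → 40 → 20 → 10 → 5 → 16 → 8 → 4 → 2 → 1
Total steps = 42

42 steps


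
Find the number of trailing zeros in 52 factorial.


floor(52/5) = 10
floor(52/25) = 2
Total = 12

12 trailing zeros


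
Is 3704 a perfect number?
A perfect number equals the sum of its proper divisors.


Proper divisors of 3704: 1, 2, 4, 8, 463, 926, 1852
Sum = 1 + 2 + 4 + 8 + 463 + 926 + 1852 = 3256

No, 3704 is not perfect (3256 ≠ 3704)


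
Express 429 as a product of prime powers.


429 / 3 = 143
143 / 11 = 13
13 / 13 = 1
429 = 3 × 11 × 13


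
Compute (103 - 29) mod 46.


103 - 29 = 74
74 mod 46 = 28


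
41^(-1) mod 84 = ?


Use the extended Euclidean algorithm on (84, 41); each row r = 84*s + 41*t:
r=84, s=1, t=0
r=41, s=0, t=1
q=2: r=2, s=1, t=-2   [84*(1) + 41*(-2) = 2]
q=20: r=1, s=-20, t=41   [84*(-20) + 41*(41) = 1]
q=2: r=0, s=41, t=-84   [84*(41) + 41*(-84) = 0]
GCD = 1 with t = 41, so 41*(41) ≡ 1 (mod 84)
Inverse = 41 mod 84 = 41
Check: 41 * 41 = 1681 ≡ 1 (mod 84)

41^(-1) ≡ 41 (mod 84)


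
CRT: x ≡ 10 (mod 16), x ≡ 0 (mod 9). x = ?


M = 16*9 = 144
M1 = M/16 = 9, M2 = M/9 = 16
M1^(-1) mod 16 = 9, M2^(-1) mod 9 = 4
x = 10*9*9 + 0*16*4 = 810
810 mod 144 = 90
Check: 90 mod 16 = 10 ✓, 90 mod 9 = 0 ✓

x ≡ 90 (mod 144)


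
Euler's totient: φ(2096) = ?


2096 = 2^4 × 131
Prime factors: 2, 131
φ(2096) = 2096 × (1-1/2) × (1-1/131)
= 2096 × 1/2 × 130/131 = 1040

φ(2096) = 1040


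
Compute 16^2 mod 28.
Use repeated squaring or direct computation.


16^1 mod 28 = 16
16^2 mod 28 = 4


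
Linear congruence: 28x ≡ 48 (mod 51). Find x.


GCD(28, 51) = 1, unique solution
a^(-1) mod 51 = 31
x = 31 * 48 mod 51 = 9

x ≡ 9 (mod 51)


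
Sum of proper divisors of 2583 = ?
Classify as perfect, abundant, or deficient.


Proper divisors: 1, 3, 7, 9, 21, 41, 63, 123, 287, 369, 861
Sum = 1 + 3 + 7 + 9 + 21 + 41 + 63 + 123 + 287 + 369 + 861 = 1785
1785 < 2583 → deficient

s(2583) = 1785 (deficient)


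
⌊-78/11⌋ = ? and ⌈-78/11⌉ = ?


-78/11 = -7.0909
floor = -8
ceil = -7

floor = -8, ceil = -7


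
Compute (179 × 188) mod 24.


179 × 188 = 33652
33652 mod 24 = 4


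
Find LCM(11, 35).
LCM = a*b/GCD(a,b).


GCD(11, 35) = 1
LCM = 11*35/1 = 385/1 = 385

LCM = 385


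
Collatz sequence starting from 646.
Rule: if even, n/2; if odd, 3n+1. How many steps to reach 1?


646 → 323 → 970 → 485 → 1456 → 728 → 364 → 182 → 91 → 274 → 137 → 412 → 206 → 103 → 310 → 155 → 466 → 233 → 700 → 350 → 175 → 526 → 263 → 790 → 395 → 1186 → 593 → 1780 → 890 → 445 → 1336 → 668 → 334 → 167 → 502 → 251 → 754 → 377 → 1132 → 566 → 283 → 850 → 425 → 1276 → 638 → 319 → 958 → 479 → 1438 → 719 → 2158 → 1079 → 3238 → 1619 → 4858 → 2429 → 7288 → 3644 → 1822 → 911 → 2734 → 1367 → 4102 → 2051 → 6154 → 3077 → 9232 → 4616 → 2308 → 1154 → 577 → 1732 → 866 → 433 → 1300 → 650 → 325 → 976 → 488 → 244 → 122 → 61 → 184 → 92 → 46 → 23 → 70 → 35 → 106 → 53 → 160 → 80 → 40 → 20 → 10 → 5 → 16 → 8 → 4 → 2 → 1
Total steps = 100

100 steps


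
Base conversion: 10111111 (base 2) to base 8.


10111111 (base 2) = 191 (decimal)
191 (decimal) = 277 (base 8)


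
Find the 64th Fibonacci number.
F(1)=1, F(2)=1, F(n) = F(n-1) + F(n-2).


Sequence: 1, 1, 2, 3, 5, 8, 13, 21, 34, 55, 89, 144, 233, 377, 610, 987, 1597, 2584, 4181, 6765, 10946, 17711, 28657, 46368, 75025, 121393, 196418, 317811, 514229, 832040, 1346269, 2178309, 3524578, 5702887, 9227465, 14930352, 24157817, 39088169, 63245986, 102334155, 165580141, 267914296, 433494437, 701408733, 1134903170, 1836311903, 2971215073, 4807526976, 7778742049, 12586269025, 20365011074, 32951280099, 53316291173, 86267571272, 139583862445, 225851433717, 365435296162, 591286729879, 956722026041, 1548008755920, 2504730781961, 4052739537881, 6557470319842, 10610209857723
F(64) = 10610209857723


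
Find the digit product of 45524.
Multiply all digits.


4 × 5 × 5 × 2 × 4 = 800


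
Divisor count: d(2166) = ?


2166 = 2^1 × 3^1 × 19^2
d(2166) = (1+1) × (1+1) × (2+1) = 12

12 divisors


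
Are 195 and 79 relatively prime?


Euclidean algorithm:
195 = 2 * 79 + 37
79 = 2 * 37 + 5
37 = 7 * 5 + 2
5 = 2 * 2 + 1
2 = 2 * 1 + 0
GCD(195, 79) = 1

Yes, coprime (GCD = 1)


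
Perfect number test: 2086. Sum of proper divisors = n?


Proper divisors of 2086: 1, 2, 7, 14, 149, 298, 1043
Sum = 1 + 2 + 7 + 14 + 149 + 298 + 1043 = 1514

No, 2086 is not perfect (1514 ≠ 2086)


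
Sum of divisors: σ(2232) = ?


Divisors of 2232: 1, 2, 3, 4, 6, 8, 9, 12, 18, 24, 31, 36, 62, 72, 93, 124, 186, 248, 279, 372, 558, 744, 1116, 2232
Sum = 1 + 2 + 3 + 4 + 6 + 8 + 9 + 12 + 18 + 24 + 31 + 36 + 62 + 72 + 93 + 124 + 186 + 248 + 279 + 372 + 558 + 744 + 1116 + 2232 = 6240

σ(2232) = 6240


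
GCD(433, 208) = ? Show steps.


433 = 2 * 208 + 17
208 = 12 * 17 + 4
17 = 4 * 4 + 1
4 = 4 * 1 + 0
GCD = 1


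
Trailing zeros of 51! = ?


floor(51/5) = 10
floor(51/25) = 2
Total = 12

12 trailing zeros


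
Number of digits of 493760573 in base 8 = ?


493760573 in base 8 = 3533430075
Number of digits = 10

10 digits (base 8)


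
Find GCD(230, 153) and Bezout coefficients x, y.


Tabular extended Euclidean (each row: r = 230*s + 153*t):
r=230, s=1, t=0
r=153, s=0, t=1
q=1: r=77, s=1, t=-1   [230*(1) + 153*(-1) = 77]
q=1: r=76, s=-1, t=2   [230*(-1) + 153*(2) = 76]
q=1: r=1, s=2, t=-3   [230*(2) + 153*(-3) = 1]
q=76: r=0, s=-153, t=230   [230*(-153) + 153*(230) = 0]
GCD = 1; from the row with r=1: x=2, y=-3
Check: 230*(2) + 153*(-3) = 460 - 459 = 1

GCD = 1, x = 2, y = -3


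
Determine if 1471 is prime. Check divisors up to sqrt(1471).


Check divisors up to sqrt(1471) = 38.3536
No divisors found.
1471 is prime.

Yes, 1471 is prime


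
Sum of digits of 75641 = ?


7 + 5 + 6 + 4 + 1 = 23


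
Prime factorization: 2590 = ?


2590 / 2 = 1295
1295 / 5 = 259
259 / 7 = 37
37 / 37 = 1
2590 = 2 × 5 × 7 × 37


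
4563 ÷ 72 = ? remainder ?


4563 = 72 * 63 + 27
Check: 4536 + 27 = 4563

q = 63, r = 27


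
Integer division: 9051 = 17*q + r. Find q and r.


9051 = 17 * 532 + 7
Check: 9044 + 7 = 9051

q = 532, r = 7


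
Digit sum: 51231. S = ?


5 + 1 + 2 + 3 + 1 = 12


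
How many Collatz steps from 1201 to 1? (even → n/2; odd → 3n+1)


1201 → 3604 → 1802 → 901 → 2704 → 1352 → 676 → 338 → 169 → 508 → 254 → 127 → 382 → 191 → 574 → 287 → 862 → 431 → 1294 → 647 → 1942 → 971 → 2914 → 1457 → 4372 → 2186 → 1093 → 3280 → 1640 → 820 → 410 → 205 → 616 → 308 → 154 → 77 → 232 → 116 → 58 → 29 → 88 → 44 → 22 → 11 → 34 → 17 → 52 → 26 → 13 → 40 → 20 → 10 → 5 → 16 → 8 → 4 → 2 → 1
Total steps = 57

57 steps


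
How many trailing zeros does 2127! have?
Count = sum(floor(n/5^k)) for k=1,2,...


floor(2127/5) = 425
floor(2127/25) = 85
floor(2127/125) = 17
floor(2127/625) = 3
Total = 530

530 trailing zeros


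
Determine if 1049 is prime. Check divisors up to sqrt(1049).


Check divisors up to sqrt(1049) = 32.3883
No divisors found.
1049 is prime.

Yes, 1049 is prime


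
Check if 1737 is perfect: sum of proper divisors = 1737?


Proper divisors of 1737: 1, 3, 9, 193, 579
Sum = 1 + 3 + 9 + 193 + 579 = 785

No, 1737 is not perfect (785 ≠ 1737)


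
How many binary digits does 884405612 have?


884405612 in base 2 = 110100101101101111010101101100
Number of digits = 30

30 digits (base 2)


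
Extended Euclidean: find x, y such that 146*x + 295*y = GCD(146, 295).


Tabular extended Euclidean (each row: r = 146*s + 295*t):
r=146, s=1, t=0
r=295, s=0, t=1
q=0: r=146, s=1, t=0   [146*(1) + 295*(0) = 146]
q=2: r=3, s=-2, t=1   [146*(-2) + 295*(1) = 3]
q=48: r=2, s=97, t=-48   [146*(97) + 295*(-48) = 2]
q=1: r=1, s=-99, t=49   [146*(-99) + 295*(49) = 1]
q=2: r=0, s=295, t=-146   [146*(295) + 295*(-146) = 0]
GCD = 1; from the row with r=1: x=-99, y=49
Check: 146*(-99) + 295*(49) = -14454 + 14455 = 1

GCD = 1, x = -99, y = 49


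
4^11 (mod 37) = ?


4^1 mod 37 = 4
4^2 mod 37 = 16
4^3 mod 37 = 27
4^4 mod 37 = 34
4^5 mod 37 = 25
4^6 mod 37 = 26
4^7 mod 37 = 30
4^8 mod 37 = 9
4^9 mod 37 = 36
4^10 mod 37 = 33
4^11 mod 37 = 21


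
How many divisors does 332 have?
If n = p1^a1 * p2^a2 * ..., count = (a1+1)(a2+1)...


332 = 2^2 × 83^1
d(332) = (2+1) × (1+1) = 6

6 divisors


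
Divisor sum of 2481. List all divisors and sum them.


Divisors of 2481: 1, 3, 827, 2481
Sum = 1 + 3 + 827 + 2481 = 3312

σ(2481) = 3312


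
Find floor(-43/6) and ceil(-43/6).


-43/6 = -7.1667
floor = -8
ceil = -7

floor = -8, ceil = -7


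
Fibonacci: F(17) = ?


Sequence: 1, 1, 2, 3, 5, 8, 13, 21, 34, 55, 89, 144, 233, 377, 610, 987, 1597
F(17) = 1597


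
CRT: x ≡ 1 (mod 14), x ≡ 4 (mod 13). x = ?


M = 14*13 = 182
M1 = M/14 = 13, M2 = M/13 = 14
M1^(-1) mod 14 = 13, M2^(-1) mod 13 = 1
x = 1*13*13 + 4*14*1 = 225
225 mod 182 = 43
Check: 43 mod 14 = 1 ✓, 43 mod 13 = 4 ✓

x ≡ 43 (mod 182)


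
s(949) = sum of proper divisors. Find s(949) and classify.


Proper divisors: 1, 13, 73
Sum = 1 + 13 + 73 = 87
87 < 949 → deficient

s(949) = 87 (deficient)


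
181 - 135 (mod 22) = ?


181 - 135 = 46
46 mod 22 = 2


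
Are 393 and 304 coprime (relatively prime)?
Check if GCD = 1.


Euclidean algorithm:
393 = 1 * 304 + 89
304 = 3 * 89 + 37
89 = 2 * 37 + 15
37 = 2 * 15 + 7
15 = 2 * 7 + 1
7 = 7 * 1 + 0
GCD(393, 304) = 1

Yes, coprime (GCD = 1)


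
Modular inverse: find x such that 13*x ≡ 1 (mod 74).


Use the extended Euclidean algorithm on (74, 13); each row r = 74*s + 13*t:
r=74, s=1, t=0
r=13, s=0, t=1
q=5: r=9, s=1, t=-5   [74*(1) + 13*(-5) = 9]
q=1: r=4, s=-1, t=6   [74*(-1) + 13*(6) = 4]
q=2: r=1, s=3, t=-17   [74*(3) + 13*(-17) = 1]
q=4: r=0, s=-13, t=74   [74*(-13) + 13*(74) = 0]
GCD = 1 with t = -17, so 13*(-17) ≡ 1 (mod 74)
Inverse = -17 mod 74 = 57
Check: 13 * 57 = 741 ≡ 1 (mod 74)

13^(-1) ≡ 57 (mod 74)


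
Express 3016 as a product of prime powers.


3016 / 2 = 1508
1508 / 2 = 754
754 / 2 = 377
377 / 13 = 29
29 / 29 = 1
3016 = 2^3 × 13 × 29


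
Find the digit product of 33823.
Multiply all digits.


3 × 3 × 8 × 2 × 3 = 432


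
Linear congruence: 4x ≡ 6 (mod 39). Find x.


GCD(4, 39) = 1, unique solution
a^(-1) mod 39 = 10
x = 10 * 6 mod 39 = 21

x ≡ 21 (mod 39)


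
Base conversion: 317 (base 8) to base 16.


317 (base 8) = 207 (decimal)
207 (decimal) = CF (base 16)


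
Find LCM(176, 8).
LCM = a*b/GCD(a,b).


GCD(176, 8) = 8
LCM = 176*8/8 = 1408/8 = 176

LCM = 176


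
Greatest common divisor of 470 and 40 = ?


470 = 11 * 40 + 30
40 = 1 * 30 + 10
30 = 3 * 10 + 0
GCD = 10


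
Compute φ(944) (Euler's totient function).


944 = 2^4 × 59
Prime factors: 2, 59
φ(944) = 944 × (1-1/2) × (1-1/59)
= 944 × 1/2 × 58/59 = 464

φ(944) = 464


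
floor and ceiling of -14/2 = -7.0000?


-14/2 = -7.0000
floor = -7
ceil = -7

floor = -7, ceil = -7


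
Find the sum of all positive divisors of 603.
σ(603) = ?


Divisors of 603: 1, 3, 9, 67, 201, 603
Sum = 1 + 3 + 9 + 67 + 201 + 603 = 884

σ(603) = 884


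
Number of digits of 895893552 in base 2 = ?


895893552 in base 2 = 110101011001100100000000110000
Number of digits = 30

30 digits (base 2)


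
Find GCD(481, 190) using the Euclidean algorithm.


481 = 2 * 190 + 101
190 = 1 * 101 + 89
101 = 1 * 89 + 12
89 = 7 * 12 + 5
12 = 2 * 5 + 2
5 = 2 * 2 + 1
2 = 2 * 1 + 0
GCD = 1


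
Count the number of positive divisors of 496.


496 = 2^4 × 31^1
d(496) = (4+1) × (1+1) = 10

10 divisors


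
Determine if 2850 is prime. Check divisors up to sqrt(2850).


2850 / 2 = 1425 (exact division)
2850 is NOT prime.

No, 2850 is not prime


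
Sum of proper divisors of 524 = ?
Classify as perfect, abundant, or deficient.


Proper divisors: 1, 2, 4, 131, 262
Sum = 1 + 2 + 4 + 131 + 262 = 400
400 < 524 → deficient

s(524) = 400 (deficient)


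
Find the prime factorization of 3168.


3168 / 2 = 1584
1584 / 2 = 792
792 / 2 = 396
396 / 2 = 198
198 / 2 = 99
99 / 3 = 33
33 / 3 = 11
11 / 11 = 1
3168 = 2^5 × 3^2 × 11


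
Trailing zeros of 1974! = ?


floor(1974/5) = 394
floor(1974/25) = 78
floor(1974/125) = 15
floor(1974/625) = 3
Total = 490

490 trailing zeros


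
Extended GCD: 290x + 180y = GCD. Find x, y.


Tabular extended Euclidean (each row: r = 290*s + 180*t):
r=290, s=1, t=0
r=180, s=0, t=1
q=1: r=110, s=1, t=-1   [290*(1) + 180*(-1) = 110]
q=1: r=70, s=-1, t=2   [290*(-1) + 180*(2) = 70]
q=1: r=40, s=2, t=-3   [290*(2) + 180*(-3) = 40]
q=1: r=30, s=-3, t=5   [290*(-3) + 180*(5) = 30]
q=1: r=10, s=5, t=-8   [290*(5) + 180*(-8) = 10]
q=3: r=0, s=-18, t=29   [290*(-18) + 180*(29) = 0]
GCD = 10; from the row with r=10: x=5, y=-8
Check: 290*(5) + 180*(-8) = 1450 - 1440 = 10

GCD = 10, x = 5, y = -8


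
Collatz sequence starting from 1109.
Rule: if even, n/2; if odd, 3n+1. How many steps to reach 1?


1109 → 3328 → 1664 → 832 → 416 → 208 → 104 → 52 → 26 → 13 → 40 → 20 → 10 → 5 → 16 → 8 → 4 → 2 → 1
Total steps = 18

18 steps


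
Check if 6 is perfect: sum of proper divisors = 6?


Proper divisors of 6: 1, 2, 3
Sum = 1 + 2 + 3 = 6

Yes, 6 is perfect (6 = 6)


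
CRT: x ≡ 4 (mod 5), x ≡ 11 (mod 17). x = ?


M = 5*17 = 85
M1 = M/5 = 17, M2 = M/17 = 5
M1^(-1) mod 5 = 3, M2^(-1) mod 17 = 7
x = 4*17*3 + 11*5*7 = 589
589 mod 85 = 79
Check: 79 mod 5 = 4 ✓, 79 mod 17 = 11 ✓

x ≡ 79 (mod 85)


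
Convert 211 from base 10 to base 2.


211 (base 10) = 211 (decimal)
211 (decimal) = 11010011 (base 2)


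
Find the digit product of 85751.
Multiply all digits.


8 × 5 × 7 × 5 × 1 = 1400


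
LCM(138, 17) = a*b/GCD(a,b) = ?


GCD(138, 17) = 1
LCM = 138*17/1 = 2346/1 = 2346

LCM = 2346


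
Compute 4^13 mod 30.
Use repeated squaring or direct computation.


4^1 mod 30 = 4
4^2 mod 30 = 16
4^3 mod 30 = 4
4^4 mod 30 = 16
4^5 mod 30 = 4
4^6 mod 30 = 16
4^7 mod 30 = 4
4^8 mod 30 = 16
4^9 mod 30 = 4
4^10 mod 30 = 16
4^11 mod 30 = 4
4^12 mod 30 = 16
4^13 mod 30 = 4


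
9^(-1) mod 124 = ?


Use the extended Euclidean algorithm on (124, 9); each row r = 124*s + 9*t:
r=124, s=1, t=0
r=9, s=0, t=1
q=13: r=7, s=1, t=-13   [124*(1) + 9*(-13) = 7]
q=1: r=2, s=-1, t=14   [124*(-1) + 9*(14) = 2]
q=3: r=1, s=4, t=-55   [124*(4) + 9*(-55) = 1]
q=2: r=0, s=-9, t=124   [124*(-9) + 9*(124) = 0]
GCD = 1 with t = -55, so 9*(-55) ≡ 1 (mod 124)
Inverse = -55 mod 124 = 69
Check: 9 * 69 = 621 ≡ 1 (mod 124)

9^(-1) ≡ 69 (mod 124)


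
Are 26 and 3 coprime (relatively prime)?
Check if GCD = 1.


Euclidean algorithm:
26 = 8 * 3 + 2
3 = 1 * 2 + 1
2 = 2 * 1 + 0
GCD(26, 3) = 1

Yes, coprime (GCD = 1)


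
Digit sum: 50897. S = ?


5 + 0 + 8 + 9 + 7 = 29


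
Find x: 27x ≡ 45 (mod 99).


GCD(27, 99) = 9 divides 45
Divide: 3x ≡ 5 (mod 11)
x ≡ 9 (mod 11)


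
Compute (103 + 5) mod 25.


103 + 5 = 108
108 mod 25 = 8


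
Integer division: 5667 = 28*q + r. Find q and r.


5667 = 28 * 202 + 11
Check: 5656 + 11 = 5667

q = 202, r = 11


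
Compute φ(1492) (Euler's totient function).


1492 = 2^2 × 373
Prime factors: 2, 373
φ(1492) = 1492 × (1-1/2) × (1-1/373)
= 1492 × 1/2 × 372/373 = 744

φ(1492) = 744


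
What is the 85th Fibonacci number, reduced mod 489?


F(k) mod 489 for k=1..85:
1, 1, 2, 3, 5, 8, 13, 21, 34, 55, 89, 144, 233, 377, 121, 9, 130, 139, 269, 408, 188, 107, 295, 402, 208, 121, 329, 450, 290, 251, 52, 303, 355, 169, 35, 204, 239, 443, 193, 147, 340, 487, 338, 336, 185, 32, 217, 249, 466, 226, 203, 429, 143, 83, 226, 309, 46, 355, 401, 267, 179, 446, 136, 93, 229, 322, 62, 384, 446, 341, 298, 150, 448, 109, 68, 177, 245, 422, 178, 111, 289, 400, 200, 111, 311
F(85) mod 489 = 311


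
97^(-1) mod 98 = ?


Use the extended Euclidean algorithm on (98, 97); each row r = 98*s + 97*t:
r=98, s=1, t=0
r=97, s=0, t=1
q=1: r=1, s=1, t=-1   [98*(1) + 97*(-1) = 1]
q=97: r=0, s=-97, t=98   [98*(-97) + 97*(98) = 0]
GCD = 1 with t = -1, so 97*(-1) ≡ 1 (mod 98)
Inverse = -1 mod 98 = 97
Check: 97 * 97 = 9409 ≡ 1 (mod 98)

97^(-1) ≡ 97 (mod 98)


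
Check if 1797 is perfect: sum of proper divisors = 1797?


Proper divisors of 1797: 1, 3, 599
Sum = 1 + 3 + 599 = 603

No, 1797 is not perfect (603 ≠ 1797)


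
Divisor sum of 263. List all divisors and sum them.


Divisors of 263: 1, 263
Sum = 1 + 263 = 264

σ(263) = 264


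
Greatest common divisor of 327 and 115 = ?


327 = 2 * 115 + 97
115 = 1 * 97 + 18
97 = 5 * 18 + 7
18 = 2 * 7 + 4
7 = 1 * 4 + 3
4 = 1 * 3 + 1
3 = 3 * 1 + 0
GCD = 1


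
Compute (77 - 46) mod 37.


77 - 46 = 31
31 mod 37 = 31


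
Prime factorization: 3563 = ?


3563 / 7 = 509
509 / 509 = 1
3563 = 7 × 509


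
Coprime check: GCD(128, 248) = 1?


Euclidean algorithm:
248 = 1 * 128 + 120
128 = 1 * 120 + 8
120 = 15 * 8 + 0
GCD(128, 248) = 8

No, not coprime (GCD = 8)


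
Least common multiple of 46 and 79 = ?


GCD(46, 79) = 1
LCM = 46*79/1 = 3634/1 = 3634

LCM = 3634


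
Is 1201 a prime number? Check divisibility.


Check divisors up to sqrt(1201) = 34.6554
No divisors found.
1201 is prime.

Yes, 1201 is prime


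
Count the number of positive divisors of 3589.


3589 = 37^1 × 97^1
d(3589) = (1+1) × (1+1) = 4

4 divisors


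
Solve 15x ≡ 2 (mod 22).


GCD(15, 22) = 1, unique solution
a^(-1) mod 22 = 3
x = 3 * 2 mod 22 = 6

x ≡ 6 (mod 22)


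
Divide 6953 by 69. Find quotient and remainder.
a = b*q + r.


6953 = 69 * 100 + 53
Check: 6900 + 53 = 6953

q = 100, r = 53


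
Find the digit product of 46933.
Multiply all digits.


4 × 6 × 9 × 3 × 3 = 1944


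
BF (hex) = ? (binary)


BF (base 16) = 191 (decimal)
191 (decimal) = 10111111 (base 2)


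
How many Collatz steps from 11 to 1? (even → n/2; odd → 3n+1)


11 → 34 → 17 → 52 → 26 → 13 → 40 → 20 → 10 → 5 → 16 → 8 → 4 → 2 → 1
Total steps = 14

14 steps


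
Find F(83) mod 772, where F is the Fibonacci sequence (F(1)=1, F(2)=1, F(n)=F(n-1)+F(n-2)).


F(k) mod 772 for k=1..83:
1, 1, 2, 3, 5, 8, 13, 21, 34, 55, 89, 144, 233, 377, 610, 215, 53, 268, 321, 589, 138, 727, 93, 48, 141, 189, 330, 519, 77, 596, 673, 497, 398, 123, 521, 644, 393, 265, 658, 151, 37, 188, 225, 413, 638, 279, 145, 424, 569, 221, 18, 239, 257, 496, 753, 477, 458, 163, 621, 12, 633, 645, 506, 379, 113, 492, 605, 325, 158, 483, 641, 352, 221, 573, 22, 595, 617, 440, 285, 725, 238, 191, 429
F(83) mod 772 = 429


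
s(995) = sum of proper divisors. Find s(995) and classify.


Proper divisors: 1, 5, 199
Sum = 1 + 5 + 199 = 205
205 < 995 → deficient

s(995) = 205 (deficient)


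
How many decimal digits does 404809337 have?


404809337 has 9 digits in base 10
floor(log10(404809337)) + 1 = floor(8.6073) + 1 = 9

9 digits (base 10)


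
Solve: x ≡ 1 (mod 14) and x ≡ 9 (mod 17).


M = 14*17 = 238
M1 = M/14 = 17, M2 = M/17 = 14
M1^(-1) mod 14 = 5, M2^(-1) mod 17 = 11
x = 1*17*5 + 9*14*11 = 1471
1471 mod 238 = 43
Check: 43 mod 14 = 1 ✓, 43 mod 17 = 9 ✓

x ≡ 43 (mod 238)


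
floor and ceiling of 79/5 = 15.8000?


79/5 = 15.8000
floor = 15
ceil = 16

floor = 15, ceil = 16


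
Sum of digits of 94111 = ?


9 + 4 + 1 + 1 + 1 = 16


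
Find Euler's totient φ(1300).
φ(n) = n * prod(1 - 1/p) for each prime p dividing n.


1300 = 2^2 × 5^2 × 13
Prime factors: 2, 5, 13
φ(1300) = 1300 × (1-1/2) × (1-1/5) × (1-1/13)
= 1300 × 1/2 × 4/5 × 12/13 = 480

φ(1300) = 480


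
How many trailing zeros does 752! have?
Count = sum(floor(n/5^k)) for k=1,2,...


floor(752/5) = 150
floor(752/25) = 30
floor(752/125) = 6
floor(752/625) = 1
Total = 187

187 trailing zeros


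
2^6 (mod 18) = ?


2^1 mod 18 = 2
2^2 mod 18 = 4
2^3 mod 18 = 8
2^4 mod 18 = 16
2^5 mod 18 = 14
2^6 mod 18 = 10


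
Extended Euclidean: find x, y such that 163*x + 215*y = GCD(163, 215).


Tabular extended Euclidean (each row: r = 163*s + 215*t):
r=163, s=1, t=0
r=215, s=0, t=1
q=0: r=163, s=1, t=0   [163*(1) + 215*(0) = 163]
q=1: r=52, s=-1, t=1   [163*(-1) + 215*(1) = 52]
q=3: r=7, s=4, t=-3   [163*(4) + 215*(-3) = 7]
q=7: r=3, s=-29, t=22   [163*(-29) + 215*(22) = 3]
q=2: r=1, s=62, t=-47   [163*(62) + 215*(-47) = 1]
q=3: r=0, s=-215, t=163   [163*(-215) + 215*(163) = 0]
GCD = 1; from the row with r=1: x=62, y=-47
Check: 163*(62) + 215*(-47) = 10106 - 10105 = 1

GCD = 1, x = 62, y = -47


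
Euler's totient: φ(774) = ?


774 = 2 × 3^2 × 43
Prime factors: 2, 3, 43
φ(774) = 774 × (1-1/2) × (1-1/3) × (1-1/43)
= 774 × 1/2 × 2/3 × 42/43 = 252

φ(774) = 252


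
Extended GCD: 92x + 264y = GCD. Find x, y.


Tabular extended Euclidean (each row: r = 92*s + 264*t):
r=92, s=1, t=0
r=264, s=0, t=1
q=0: r=92, s=1, t=0   [92*(1) + 264*(0) = 92]
q=2: r=80, s=-2, t=1   [92*(-2) + 264*(1) = 80]
q=1: r=12, s=3, t=-1   [92*(3) + 264*(-1) = 12]
q=6: r=8, s=-20, t=7   [92*(-20) + 264*(7) = 8]
q=1: r=4, s=23, t=-8   [92*(23) + 264*(-8) = 4]
q=2: r=0, s=-66, t=23   [92*(-66) + 264*(23) = 0]
GCD = 4; from the row with r=4: x=23, y=-8
Check: 92*(23) + 264*(-8) = 2116 - 2112 = 4

GCD = 4, x = 23, y = -8
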